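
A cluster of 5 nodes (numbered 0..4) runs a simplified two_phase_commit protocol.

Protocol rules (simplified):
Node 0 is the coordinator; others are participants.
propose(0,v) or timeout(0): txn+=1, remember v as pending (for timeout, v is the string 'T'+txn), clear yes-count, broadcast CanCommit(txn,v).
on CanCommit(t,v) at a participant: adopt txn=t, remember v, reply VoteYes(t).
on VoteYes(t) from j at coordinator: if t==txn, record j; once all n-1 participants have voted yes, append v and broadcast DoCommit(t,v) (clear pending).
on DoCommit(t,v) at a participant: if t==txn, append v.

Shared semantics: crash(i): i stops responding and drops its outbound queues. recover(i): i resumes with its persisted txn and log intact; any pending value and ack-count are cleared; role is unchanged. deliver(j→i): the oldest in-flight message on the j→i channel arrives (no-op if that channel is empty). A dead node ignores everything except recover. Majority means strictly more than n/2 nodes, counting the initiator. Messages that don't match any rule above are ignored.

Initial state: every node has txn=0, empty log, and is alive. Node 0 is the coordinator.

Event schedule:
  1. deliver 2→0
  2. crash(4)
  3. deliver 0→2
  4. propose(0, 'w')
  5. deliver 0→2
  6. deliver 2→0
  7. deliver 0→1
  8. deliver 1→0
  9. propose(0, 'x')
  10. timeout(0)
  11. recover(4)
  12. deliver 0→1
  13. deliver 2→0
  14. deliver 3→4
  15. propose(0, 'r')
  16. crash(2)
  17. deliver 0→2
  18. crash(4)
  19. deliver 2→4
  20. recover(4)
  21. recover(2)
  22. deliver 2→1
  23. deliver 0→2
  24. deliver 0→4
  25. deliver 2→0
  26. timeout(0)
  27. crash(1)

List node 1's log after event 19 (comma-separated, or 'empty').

1. deliver 2→0:  nop
2. crash(4):  <4:✗part t0 ->
3. deliver 0→2:  nop
4. propose(0,'w'):  <0:coor t1 ->
5. deliver 0→2:  <2:part t1 ->
6. deliver 2→0:  nop
7. deliver 0→1:  <1:part t1 ->
8. deliver 1→0:  nop
9. propose(0,'x'):  <0:coor t2 ->
10. timeout(0):  <0:coor t3 ->
11. recover(4):  <4:part t0 ->
12. deliver 0→1:  <1:part t2 ->
13. deliver 2→0:  nop
14. deliver 3→4:  nop
15. propose(0,'r'):  <0:coor t4 ->
16. crash(2):  <2:✗part t1 ->
17. deliver 0→2:  nop
18. crash(4):  <4:✗part t0 ->
19. deliver 2→4:  nop

empty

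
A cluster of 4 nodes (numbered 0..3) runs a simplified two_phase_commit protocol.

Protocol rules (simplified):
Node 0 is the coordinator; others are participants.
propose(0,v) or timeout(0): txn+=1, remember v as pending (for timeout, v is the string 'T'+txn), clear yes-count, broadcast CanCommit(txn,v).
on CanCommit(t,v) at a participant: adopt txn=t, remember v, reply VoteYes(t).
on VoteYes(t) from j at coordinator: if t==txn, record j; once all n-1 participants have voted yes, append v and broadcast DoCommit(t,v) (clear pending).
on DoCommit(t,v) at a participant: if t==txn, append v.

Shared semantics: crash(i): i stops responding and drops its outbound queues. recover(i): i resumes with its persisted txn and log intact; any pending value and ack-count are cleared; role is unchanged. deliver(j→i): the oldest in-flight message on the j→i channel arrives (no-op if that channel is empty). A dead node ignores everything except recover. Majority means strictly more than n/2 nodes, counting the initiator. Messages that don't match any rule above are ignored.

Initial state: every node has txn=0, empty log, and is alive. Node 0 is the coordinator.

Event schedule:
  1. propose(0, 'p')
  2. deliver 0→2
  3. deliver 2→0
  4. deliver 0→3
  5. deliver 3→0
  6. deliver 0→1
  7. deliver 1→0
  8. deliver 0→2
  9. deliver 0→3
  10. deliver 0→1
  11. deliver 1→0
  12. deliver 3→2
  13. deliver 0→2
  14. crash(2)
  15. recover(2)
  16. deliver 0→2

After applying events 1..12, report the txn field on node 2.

1

step 1 propose(0,'p'): 0={coor,t=1,log=-}
step 2 deliver 0→2: 2={part,t=1,log=-}
step 3 deliver 2→0: —
step 4 deliver 0→3: 3={part,t=1,log=-}
step 5 deliver 3→0: —
step 6 deliver 0→1: 1={part,t=1,log=-}
step 7 deliver 1→0: 0={coor,t=1,log=p}
step 8 deliver 0→2: 2={part,t=1,log=p}
step 9 deliver 0→3: 3={part,t=1,log=p}
step 10 deliver 0→1: 1={part,t=1,log=p}
step 11 deliver 1→0: —
step 12 deliver 3→2: —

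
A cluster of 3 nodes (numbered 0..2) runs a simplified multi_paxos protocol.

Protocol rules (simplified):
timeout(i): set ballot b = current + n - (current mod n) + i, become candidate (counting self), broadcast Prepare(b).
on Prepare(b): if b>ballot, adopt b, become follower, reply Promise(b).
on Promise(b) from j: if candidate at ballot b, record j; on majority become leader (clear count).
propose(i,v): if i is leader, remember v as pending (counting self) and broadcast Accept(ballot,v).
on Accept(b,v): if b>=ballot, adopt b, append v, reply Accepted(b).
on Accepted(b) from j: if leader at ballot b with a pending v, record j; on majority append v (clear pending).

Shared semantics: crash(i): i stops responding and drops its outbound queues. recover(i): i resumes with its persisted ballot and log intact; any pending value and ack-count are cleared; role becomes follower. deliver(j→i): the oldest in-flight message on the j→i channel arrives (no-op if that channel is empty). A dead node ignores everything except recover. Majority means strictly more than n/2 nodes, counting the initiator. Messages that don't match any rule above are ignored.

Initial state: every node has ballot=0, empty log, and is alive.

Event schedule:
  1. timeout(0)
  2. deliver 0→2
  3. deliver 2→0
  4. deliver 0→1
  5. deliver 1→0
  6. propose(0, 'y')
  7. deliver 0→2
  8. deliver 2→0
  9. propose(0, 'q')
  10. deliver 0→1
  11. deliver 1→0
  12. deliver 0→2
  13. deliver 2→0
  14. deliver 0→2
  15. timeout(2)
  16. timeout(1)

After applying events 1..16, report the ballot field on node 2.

[1] timeout(0) → N0(cand b3 [-])
[2] deliver 0→2 → N2(foll b3 [-])
[3] deliver 2→0 → N0(lead b3 [-])
[4] deliver 0→1 → N1(foll b3 [-])
[5] deliver 1→0 → ∅
[6] propose(0,'y') → ∅
[7] deliver 0→2 → N2(foll b3 [y])
[8] deliver 2→0 → N0(lead b3 [y])
[9] propose(0,'q') → ∅
[10] deliver 0→1 → N1(foll b3 [y])
[11] deliver 1→0 → N0(lead b3 [y,q])
[12] deliver 0→2 → N2(foll b3 [y,q])
[13] deliver 2→0 → ∅
[14] deliver 0→2 → ∅
[15] timeout(2) → N2(cand b8 [y,q])
[16] timeout(1) → N1(cand b7 [y])

8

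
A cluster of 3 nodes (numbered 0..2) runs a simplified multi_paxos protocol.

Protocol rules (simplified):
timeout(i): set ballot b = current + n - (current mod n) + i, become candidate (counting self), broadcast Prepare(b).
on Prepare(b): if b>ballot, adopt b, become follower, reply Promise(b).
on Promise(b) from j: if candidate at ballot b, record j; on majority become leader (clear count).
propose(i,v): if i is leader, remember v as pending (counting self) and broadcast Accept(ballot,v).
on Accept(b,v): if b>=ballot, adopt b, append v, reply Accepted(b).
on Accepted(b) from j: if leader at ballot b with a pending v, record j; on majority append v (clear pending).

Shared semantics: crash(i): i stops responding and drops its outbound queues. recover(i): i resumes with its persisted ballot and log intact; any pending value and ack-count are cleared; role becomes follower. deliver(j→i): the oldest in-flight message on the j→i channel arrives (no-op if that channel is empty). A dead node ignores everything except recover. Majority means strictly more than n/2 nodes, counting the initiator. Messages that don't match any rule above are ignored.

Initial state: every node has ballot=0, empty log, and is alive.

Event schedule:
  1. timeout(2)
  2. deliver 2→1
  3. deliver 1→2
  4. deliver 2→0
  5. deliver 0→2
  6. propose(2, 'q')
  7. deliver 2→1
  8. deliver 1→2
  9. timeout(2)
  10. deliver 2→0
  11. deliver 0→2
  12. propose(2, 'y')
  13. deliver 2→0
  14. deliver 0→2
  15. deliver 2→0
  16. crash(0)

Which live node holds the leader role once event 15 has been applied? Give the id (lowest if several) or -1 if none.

step 1 timeout(2): 2={cand,b=5,log=-}
step 2 deliver 2→1: 1={foll,b=5,log=-}
step 3 deliver 1→2: 2={lead,b=5,log=-}
step 4 deliver 2→0: 0={foll,b=5,log=-}
step 5 deliver 0→2: —
step 6 propose(2,'q'): —
step 7 deliver 2→1: 1={foll,b=5,log=q}
step 8 deliver 1→2: 2={lead,b=5,log=q}
step 9 timeout(2): 2={cand,b=8,log=q}
step 10 deliver 2→0: 0={foll,b=5,log=q}
step 11 deliver 0→2: —
step 12 propose(2,'y'): —
step 13 deliver 2→0: 0={foll,b=8,log=q}
step 14 deliver 0→2: 2={lead,b=8,log=q}
step 15 deliver 2→0: —

2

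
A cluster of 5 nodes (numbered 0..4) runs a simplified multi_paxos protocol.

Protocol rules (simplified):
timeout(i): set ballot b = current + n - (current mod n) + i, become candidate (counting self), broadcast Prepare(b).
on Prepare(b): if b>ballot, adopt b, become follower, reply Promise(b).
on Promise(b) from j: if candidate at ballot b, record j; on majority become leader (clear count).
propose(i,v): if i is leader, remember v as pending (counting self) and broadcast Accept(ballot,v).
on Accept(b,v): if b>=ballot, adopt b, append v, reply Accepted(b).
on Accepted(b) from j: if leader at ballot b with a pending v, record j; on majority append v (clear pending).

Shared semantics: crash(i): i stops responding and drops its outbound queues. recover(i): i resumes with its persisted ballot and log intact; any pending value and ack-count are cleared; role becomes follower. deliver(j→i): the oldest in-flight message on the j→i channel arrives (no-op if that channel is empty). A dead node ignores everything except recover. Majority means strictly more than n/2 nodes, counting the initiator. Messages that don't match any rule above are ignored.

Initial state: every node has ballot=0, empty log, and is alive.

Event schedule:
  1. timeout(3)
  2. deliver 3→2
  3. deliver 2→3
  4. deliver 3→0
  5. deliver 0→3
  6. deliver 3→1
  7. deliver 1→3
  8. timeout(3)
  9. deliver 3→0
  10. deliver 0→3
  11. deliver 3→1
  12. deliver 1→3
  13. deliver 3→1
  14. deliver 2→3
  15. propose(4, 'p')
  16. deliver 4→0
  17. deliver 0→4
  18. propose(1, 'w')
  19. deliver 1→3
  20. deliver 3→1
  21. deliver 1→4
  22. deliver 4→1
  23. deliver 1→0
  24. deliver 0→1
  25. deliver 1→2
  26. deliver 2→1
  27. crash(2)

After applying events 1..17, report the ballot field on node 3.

e1 timeout(3): 3[cand,b=8,-]
e2 deliver 3→2: 2[foll,b=8,-]
e3 deliver 2→3: ·
e4 deliver 3→0: 0[foll,b=8,-]
e5 deliver 0→3: 3[lead,b=8,-]
e6 deliver 3→1: 1[foll,b=8,-]
e7 deliver 1→3: ·
e8 timeout(3): 3[cand,b=13,-]
e9 deliver 3→0: 0[foll,b=13,-]
e10 deliver 0→3: ·
e11 deliver 3→1: 1[foll,b=13,-]
e12 deliver 1→3: 3[lead,b=13,-]
e13 deliver 3→1: ·
e14 deliver 2→3: ·
e15 propose(4,'p'): ·
e16 deliver 4→0: ·
e17 deliver 0→4: ·

13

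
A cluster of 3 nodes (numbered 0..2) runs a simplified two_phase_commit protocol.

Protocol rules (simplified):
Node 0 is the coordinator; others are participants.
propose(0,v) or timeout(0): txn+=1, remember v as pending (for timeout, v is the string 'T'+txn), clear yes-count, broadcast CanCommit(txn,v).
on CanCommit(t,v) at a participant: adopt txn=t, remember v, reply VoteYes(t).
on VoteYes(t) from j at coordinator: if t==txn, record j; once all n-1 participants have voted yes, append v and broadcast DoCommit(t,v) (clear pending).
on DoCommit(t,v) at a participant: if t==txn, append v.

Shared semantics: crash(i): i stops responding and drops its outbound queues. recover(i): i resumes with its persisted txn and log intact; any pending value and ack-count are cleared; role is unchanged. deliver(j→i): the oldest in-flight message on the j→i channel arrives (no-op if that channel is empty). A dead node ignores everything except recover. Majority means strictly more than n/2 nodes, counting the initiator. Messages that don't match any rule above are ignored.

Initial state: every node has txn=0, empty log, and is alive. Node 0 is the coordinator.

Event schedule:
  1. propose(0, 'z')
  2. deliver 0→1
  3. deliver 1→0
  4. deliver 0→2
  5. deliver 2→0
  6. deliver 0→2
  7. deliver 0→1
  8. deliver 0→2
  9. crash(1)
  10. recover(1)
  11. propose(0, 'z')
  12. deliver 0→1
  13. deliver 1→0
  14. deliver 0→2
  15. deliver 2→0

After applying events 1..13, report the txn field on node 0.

2

step 1 propose(0,'z'): 0={coor,t=1,log=-}
step 2 deliver 0→1: 1={part,t=1,log=-}
step 3 deliver 1→0: —
step 4 deliver 0→2: 2={part,t=1,log=-}
step 5 deliver 2→0: 0={coor,t=1,log=z}
step 6 deliver 0→2: 2={part,t=1,log=z}
step 7 deliver 0→1: 1={part,t=1,log=z}
step 8 deliver 0→2: —
step 9 crash(1): 1={✗part,t=1,log=z}
step 10 recover(1): 1={part,t=1,log=z}
step 11 propose(0,'z'): 0={coor,t=2,log=z}
step 12 deliver 0→1: 1={part,t=2,log=z}
step 13 deliver 1→0: —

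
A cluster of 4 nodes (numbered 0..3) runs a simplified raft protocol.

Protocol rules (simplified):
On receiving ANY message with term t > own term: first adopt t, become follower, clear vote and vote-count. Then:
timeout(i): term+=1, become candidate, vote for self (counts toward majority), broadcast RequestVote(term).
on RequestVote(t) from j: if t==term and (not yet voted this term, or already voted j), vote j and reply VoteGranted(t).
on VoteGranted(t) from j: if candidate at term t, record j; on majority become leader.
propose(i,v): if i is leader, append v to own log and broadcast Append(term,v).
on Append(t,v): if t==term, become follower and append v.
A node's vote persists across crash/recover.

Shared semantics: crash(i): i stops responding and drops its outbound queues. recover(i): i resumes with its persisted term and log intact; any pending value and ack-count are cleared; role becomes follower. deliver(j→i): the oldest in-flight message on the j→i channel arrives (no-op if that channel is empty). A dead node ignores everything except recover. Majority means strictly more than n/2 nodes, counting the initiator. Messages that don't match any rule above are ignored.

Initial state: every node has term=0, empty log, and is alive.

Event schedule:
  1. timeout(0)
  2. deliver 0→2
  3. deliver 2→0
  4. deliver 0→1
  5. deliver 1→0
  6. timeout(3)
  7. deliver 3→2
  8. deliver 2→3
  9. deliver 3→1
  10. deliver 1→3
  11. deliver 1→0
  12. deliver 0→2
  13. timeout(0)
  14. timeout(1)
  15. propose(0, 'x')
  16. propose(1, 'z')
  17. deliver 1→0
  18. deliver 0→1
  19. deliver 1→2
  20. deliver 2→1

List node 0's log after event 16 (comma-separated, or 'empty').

empty

1. timeout(0):  <0:cand t1 ->
2. deliver 0→2:  <2:foll t1 ->
3. deliver 2→0:  nop
4. deliver 0→1:  <1:foll t1 ->
5. deliver 1→0:  <0:lead t1 ->
6. timeout(3):  <3:cand t1 ->
7. deliver 3→2:  nop
8. deliver 2→3:  nop
9. deliver 3→1:  nop
10. deliver 1→3:  nop
11. deliver 1→0:  nop
12. deliver 0→2:  nop
13. timeout(0):  <0:cand t2 ->
14. timeout(1):  <1:cand t2 ->
15. propose(0,'x'):  nop
16. propose(1,'z'):  nop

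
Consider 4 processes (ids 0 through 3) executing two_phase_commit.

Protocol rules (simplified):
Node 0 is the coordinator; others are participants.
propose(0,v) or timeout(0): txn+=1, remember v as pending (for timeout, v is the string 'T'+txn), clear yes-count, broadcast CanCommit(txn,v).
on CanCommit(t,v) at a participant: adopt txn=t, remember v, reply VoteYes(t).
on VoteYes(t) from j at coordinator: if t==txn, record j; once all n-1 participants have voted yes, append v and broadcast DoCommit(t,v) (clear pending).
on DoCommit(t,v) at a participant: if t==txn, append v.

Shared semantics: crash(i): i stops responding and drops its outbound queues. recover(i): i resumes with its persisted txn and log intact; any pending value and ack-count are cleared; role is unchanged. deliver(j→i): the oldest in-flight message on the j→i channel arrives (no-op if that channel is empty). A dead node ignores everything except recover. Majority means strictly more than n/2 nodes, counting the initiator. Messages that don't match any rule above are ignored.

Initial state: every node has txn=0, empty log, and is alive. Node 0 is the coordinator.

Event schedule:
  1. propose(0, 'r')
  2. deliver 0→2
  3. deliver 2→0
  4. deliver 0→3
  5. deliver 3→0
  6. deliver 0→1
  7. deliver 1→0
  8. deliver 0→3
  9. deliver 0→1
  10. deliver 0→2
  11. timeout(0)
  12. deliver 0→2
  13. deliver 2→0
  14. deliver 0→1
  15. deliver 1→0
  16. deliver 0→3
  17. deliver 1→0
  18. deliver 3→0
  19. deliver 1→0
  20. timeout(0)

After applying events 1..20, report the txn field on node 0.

3

after 1 — propose(0,'r'): n0:coor/t1/[-]
after 2 — deliver 0→2: n2:part/t1/[-]
after 3 — deliver 2→0: ·
after 4 — deliver 0→3: n3:part/t1/[-]
after 5 — deliver 3→0: ·
after 6 — deliver 0→1: n1:part/t1/[-]
after 7 — deliver 1→0: n0:coor/t1/[r]
after 8 — deliver 0→3: n3:part/t1/[r]
after 9 — deliver 0→1: n1:part/t1/[r]
after 10 — deliver 0→2: n2:part/t1/[r]
after 11 — timeout(0): n0:coor/t2/[r]
after 12 — deliver 0→2: n2:part/t2/[r]
after 13 — deliver 2→0: ·
after 14 — deliver 0→1: n1:part/t2/[r]
after 15 — deliver 1→0: ·
after 16 — deliver 0→3: n3:part/t2/[r]
after 17 — deliver 1→0: ·
after 18 — deliver 3→0: n0:coor/t2/[r,T2]
after 19 — deliver 1→0: ·
after 20 — timeout(0): n0:coor/t3/[r,T2]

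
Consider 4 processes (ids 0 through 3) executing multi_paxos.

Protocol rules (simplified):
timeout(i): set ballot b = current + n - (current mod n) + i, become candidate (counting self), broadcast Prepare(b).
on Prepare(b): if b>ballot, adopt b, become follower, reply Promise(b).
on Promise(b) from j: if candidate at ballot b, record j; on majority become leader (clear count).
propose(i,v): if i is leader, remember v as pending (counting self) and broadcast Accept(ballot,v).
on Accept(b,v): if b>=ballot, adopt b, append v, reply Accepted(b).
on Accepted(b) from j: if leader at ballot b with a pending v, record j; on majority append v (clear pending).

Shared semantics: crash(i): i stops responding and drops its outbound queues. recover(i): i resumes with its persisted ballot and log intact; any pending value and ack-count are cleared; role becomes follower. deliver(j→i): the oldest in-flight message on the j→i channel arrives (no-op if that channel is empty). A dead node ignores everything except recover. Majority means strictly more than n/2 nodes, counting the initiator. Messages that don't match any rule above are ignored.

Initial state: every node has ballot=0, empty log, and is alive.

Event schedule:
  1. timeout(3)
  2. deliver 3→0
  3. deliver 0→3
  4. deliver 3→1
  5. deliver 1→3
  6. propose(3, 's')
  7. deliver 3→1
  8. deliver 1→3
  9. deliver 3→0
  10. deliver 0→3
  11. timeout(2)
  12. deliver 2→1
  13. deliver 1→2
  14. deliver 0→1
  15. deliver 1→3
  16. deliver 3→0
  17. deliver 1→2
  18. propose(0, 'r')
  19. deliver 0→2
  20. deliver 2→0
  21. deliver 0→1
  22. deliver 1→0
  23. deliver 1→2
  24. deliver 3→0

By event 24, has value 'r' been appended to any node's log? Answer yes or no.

step 1 timeout(3): 3={cand,b=7,log=-}
step 2 deliver 3→0: 0={foll,b=7,log=-}
step 3 deliver 0→3: —
step 4 deliver 3→1: 1={foll,b=7,log=-}
step 5 deliver 1→3: 3={lead,b=7,log=-}
step 6 propose(3,'s'): —
step 7 deliver 3→1: 1={foll,b=7,log=s}
step 8 deliver 1→3: —
step 9 deliver 3→0: 0={foll,b=7,log=s}
step 10 deliver 0→3: 3={lead,b=7,log=s}
step 11 timeout(2): 2={cand,b=6,log=-}
step 12 deliver 2→1: —
step 13 deliver 1→2: —
step 14 deliver 0→1: —
step 15 deliver 1→3: —
step 16 deliver 3→0: —
step 17 deliver 1→2: —
step 18 propose(0,'r'): —
step 19 deliver 0→2: —
step 20 deliver 2→0: —
step 21 deliver 0→1: —
step 22 deliver 1→0: —
step 23 deliver 1→2: —
step 24 deliver 3→0: —

no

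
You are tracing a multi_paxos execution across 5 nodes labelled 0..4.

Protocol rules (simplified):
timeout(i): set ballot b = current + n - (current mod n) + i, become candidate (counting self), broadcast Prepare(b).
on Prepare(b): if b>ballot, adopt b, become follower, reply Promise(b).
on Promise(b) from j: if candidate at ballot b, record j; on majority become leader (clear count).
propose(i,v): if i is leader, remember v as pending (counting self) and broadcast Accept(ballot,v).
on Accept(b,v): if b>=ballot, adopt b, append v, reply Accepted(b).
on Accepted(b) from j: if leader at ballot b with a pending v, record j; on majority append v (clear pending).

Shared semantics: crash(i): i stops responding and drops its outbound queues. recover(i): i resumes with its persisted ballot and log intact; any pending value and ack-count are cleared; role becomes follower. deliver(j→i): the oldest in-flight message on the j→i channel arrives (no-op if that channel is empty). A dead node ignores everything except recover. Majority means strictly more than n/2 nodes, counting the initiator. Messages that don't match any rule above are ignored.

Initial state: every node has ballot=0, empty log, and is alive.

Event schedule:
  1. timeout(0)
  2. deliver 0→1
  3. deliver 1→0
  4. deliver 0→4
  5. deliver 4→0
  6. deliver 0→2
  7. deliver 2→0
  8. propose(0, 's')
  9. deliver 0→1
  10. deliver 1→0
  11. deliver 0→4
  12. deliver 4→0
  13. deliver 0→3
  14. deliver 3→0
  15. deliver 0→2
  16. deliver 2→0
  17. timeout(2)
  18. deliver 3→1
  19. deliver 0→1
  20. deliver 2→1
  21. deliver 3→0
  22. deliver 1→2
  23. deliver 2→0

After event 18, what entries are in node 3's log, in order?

empty

[1] timeout(0) → N0(cand b5 [-])
[2] deliver 0→1 → N1(foll b5 [-])
[3] deliver 1→0 → ∅
[4] deliver 0→4 → N4(foll b5 [-])
[5] deliver 4→0 → N0(lead b5 [-])
[6] deliver 0→2 → N2(foll b5 [-])
[7] deliver 2→0 → ∅
[8] propose(0,'s') → ∅
[9] deliver 0→1 → N1(foll b5 [s])
[10] deliver 1→0 → ∅
[11] deliver 0→4 → N4(foll b5 [s])
[12] deliver 4→0 → N0(lead b5 [s])
[13] deliver 0→3 → N3(foll b5 [-])
[14] deliver 3→0 → ∅
[15] deliver 0→2 → N2(foll b5 [s])
[16] deliver 2→0 → ∅
[17] timeout(2) → N2(cand b12 [s])
[18] deliver 3→1 → ∅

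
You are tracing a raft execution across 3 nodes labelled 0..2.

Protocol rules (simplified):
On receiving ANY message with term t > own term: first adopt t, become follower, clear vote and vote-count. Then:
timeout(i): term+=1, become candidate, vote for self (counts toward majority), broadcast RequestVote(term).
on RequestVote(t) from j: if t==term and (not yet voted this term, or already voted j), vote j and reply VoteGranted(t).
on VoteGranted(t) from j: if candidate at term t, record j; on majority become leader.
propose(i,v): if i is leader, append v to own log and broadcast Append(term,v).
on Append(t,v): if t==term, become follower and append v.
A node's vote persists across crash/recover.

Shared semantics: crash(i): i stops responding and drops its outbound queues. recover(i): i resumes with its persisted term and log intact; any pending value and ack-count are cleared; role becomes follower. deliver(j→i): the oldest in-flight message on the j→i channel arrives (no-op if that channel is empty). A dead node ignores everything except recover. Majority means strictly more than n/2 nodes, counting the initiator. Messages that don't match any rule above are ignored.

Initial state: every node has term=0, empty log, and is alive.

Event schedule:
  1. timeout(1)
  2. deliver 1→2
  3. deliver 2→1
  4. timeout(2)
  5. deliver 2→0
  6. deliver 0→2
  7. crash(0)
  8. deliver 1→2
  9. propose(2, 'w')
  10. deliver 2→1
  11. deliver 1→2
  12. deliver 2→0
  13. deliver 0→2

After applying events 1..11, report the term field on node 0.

after 1 — timeout(1): n1:cand/t1/[-]
after 2 — deliver 1→2: n2:foll/t1/[-]
after 3 — deliver 2→1: n1:lead/t1/[-]
after 4 — timeout(2): n2:cand/t2/[-]
after 5 — deliver 2→0: n0:foll/t2/[-]
after 6 — deliver 0→2: n2:lead/t2/[-]
after 7 — crash(0): n0:✗foll/t2/[-]
after 8 — deliver 1→2: ·
after 9 — propose(2,'w'): n2:lead/t2/[w]
after 10 — deliver 2→1: n1:foll/t2/[-]
after 11 — deliver 1→2: ·

2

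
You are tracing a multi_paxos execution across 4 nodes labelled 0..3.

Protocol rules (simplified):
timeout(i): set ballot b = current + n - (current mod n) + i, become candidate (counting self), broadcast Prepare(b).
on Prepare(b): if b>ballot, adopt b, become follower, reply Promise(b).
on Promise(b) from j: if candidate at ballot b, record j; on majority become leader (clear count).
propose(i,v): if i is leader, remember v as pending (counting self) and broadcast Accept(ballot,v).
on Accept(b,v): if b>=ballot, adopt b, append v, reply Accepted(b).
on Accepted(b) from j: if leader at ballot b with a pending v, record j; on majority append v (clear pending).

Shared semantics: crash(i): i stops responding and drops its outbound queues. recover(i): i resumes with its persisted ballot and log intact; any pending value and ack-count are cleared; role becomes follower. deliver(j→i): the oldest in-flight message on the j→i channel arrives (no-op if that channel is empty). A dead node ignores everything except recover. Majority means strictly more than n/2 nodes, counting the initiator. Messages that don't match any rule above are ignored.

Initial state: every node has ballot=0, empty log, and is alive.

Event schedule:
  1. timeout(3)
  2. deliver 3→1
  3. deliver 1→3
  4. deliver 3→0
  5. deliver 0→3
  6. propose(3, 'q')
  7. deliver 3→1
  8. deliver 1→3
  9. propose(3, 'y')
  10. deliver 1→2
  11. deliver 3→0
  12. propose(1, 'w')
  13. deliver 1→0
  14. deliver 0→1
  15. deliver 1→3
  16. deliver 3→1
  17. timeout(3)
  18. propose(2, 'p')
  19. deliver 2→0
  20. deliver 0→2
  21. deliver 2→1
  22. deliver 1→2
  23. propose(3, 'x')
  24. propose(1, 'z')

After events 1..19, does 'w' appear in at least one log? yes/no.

no

after 1 — timeout(3): n3:cand/b7/[-]
after 2 — deliver 3→1: n1:foll/b7/[-]
after 3 — deliver 1→3: ·
after 4 — deliver 3→0: n0:foll/b7/[-]
after 5 — deliver 0→3: n3:lead/b7/[-]
after 6 — propose(3,'q'): ·
after 7 — deliver 3→1: n1:foll/b7/[q]
after 8 — deliver 1→3: ·
after 9 — propose(3,'y'): ·
after 10 — deliver 1→2: ·
after 11 — deliver 3→0: n0:foll/b7/[q]
after 12 — propose(1,'w'): ·
after 13 — deliver 1→0: ·
after 14 — deliver 0→1: ·
after 15 — deliver 1→3: ·
after 16 — deliver 3→1: n1:foll/b7/[q,y]
after 17 — timeout(3): n3:cand/b11/[-]
after 18 — propose(2,'p'): ·
after 19 — deliver 2→0: ·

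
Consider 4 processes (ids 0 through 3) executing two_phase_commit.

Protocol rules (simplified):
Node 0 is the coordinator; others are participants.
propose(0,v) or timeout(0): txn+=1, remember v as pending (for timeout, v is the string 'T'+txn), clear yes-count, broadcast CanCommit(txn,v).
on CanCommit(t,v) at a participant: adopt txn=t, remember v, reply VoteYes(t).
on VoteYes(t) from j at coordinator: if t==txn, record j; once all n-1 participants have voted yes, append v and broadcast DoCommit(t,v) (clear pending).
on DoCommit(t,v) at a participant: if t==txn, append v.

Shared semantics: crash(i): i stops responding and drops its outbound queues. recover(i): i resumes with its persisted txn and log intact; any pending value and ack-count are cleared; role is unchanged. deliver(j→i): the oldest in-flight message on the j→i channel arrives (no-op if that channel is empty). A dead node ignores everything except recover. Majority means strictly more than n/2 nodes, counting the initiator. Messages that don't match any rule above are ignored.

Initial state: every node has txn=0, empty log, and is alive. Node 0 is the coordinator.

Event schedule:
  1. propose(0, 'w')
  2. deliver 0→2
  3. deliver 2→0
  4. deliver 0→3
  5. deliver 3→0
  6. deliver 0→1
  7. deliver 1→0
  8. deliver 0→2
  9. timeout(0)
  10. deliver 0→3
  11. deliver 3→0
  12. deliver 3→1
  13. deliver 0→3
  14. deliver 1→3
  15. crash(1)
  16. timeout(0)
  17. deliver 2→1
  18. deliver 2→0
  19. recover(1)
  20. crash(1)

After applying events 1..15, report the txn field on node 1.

1

1. propose(0,'w'):  <0:coor t1 ->
2. deliver 0→2:  <2:part t1 ->
3. deliver 2→0:  nop
4. deliver 0→3:  <3:part t1 ->
5. deliver 3→0:  nop
6. deliver 0→1:  <1:part t1 ->
7. deliver 1→0:  <0:coor t1 w>
8. deliver 0→2:  <2:part t1 w>
9. timeout(0):  <0:coor t2 w>
10. deliver 0→3:  <3:part t1 w>
11. deliver 3→0:  nop
12. deliver 3→1:  nop
13. deliver 0→3:  <3:part t2 w>
14. deliver 1→3:  nop
15. crash(1):  <1:✗part t1 ->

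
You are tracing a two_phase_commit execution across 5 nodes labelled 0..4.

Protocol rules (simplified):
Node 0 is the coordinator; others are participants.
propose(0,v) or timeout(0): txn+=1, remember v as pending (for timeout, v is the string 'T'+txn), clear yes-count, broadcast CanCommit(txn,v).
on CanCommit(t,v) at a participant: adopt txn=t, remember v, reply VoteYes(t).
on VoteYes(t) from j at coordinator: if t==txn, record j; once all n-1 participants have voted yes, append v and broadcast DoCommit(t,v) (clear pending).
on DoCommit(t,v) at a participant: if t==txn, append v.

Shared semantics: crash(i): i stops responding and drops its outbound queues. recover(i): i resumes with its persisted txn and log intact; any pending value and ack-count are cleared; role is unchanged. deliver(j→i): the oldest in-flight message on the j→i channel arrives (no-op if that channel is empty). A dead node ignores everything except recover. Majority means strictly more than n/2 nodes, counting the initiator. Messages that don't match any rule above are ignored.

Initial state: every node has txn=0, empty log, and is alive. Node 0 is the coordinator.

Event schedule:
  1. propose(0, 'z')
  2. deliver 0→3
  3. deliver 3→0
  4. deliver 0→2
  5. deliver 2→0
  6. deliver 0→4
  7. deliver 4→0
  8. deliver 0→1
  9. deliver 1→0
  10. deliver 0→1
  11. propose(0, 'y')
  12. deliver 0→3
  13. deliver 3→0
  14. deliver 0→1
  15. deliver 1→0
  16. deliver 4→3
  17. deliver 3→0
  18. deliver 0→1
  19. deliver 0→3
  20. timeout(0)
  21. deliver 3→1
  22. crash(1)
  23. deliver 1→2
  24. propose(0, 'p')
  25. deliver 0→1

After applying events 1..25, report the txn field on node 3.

step 1 propose(0,'z'): 0={coor,t=1,log=-}
step 2 deliver 0→3: 3={part,t=1,log=-}
step 3 deliver 3→0: —
step 4 deliver 0→2: 2={part,t=1,log=-}
step 5 deliver 2→0: —
step 6 deliver 0→4: 4={part,t=1,log=-}
step 7 deliver 4→0: —
step 8 deliver 0→1: 1={part,t=1,log=-}
step 9 deliver 1→0: 0={coor,t=1,log=z}
step 10 deliver 0→1: 1={part,t=1,log=z}
step 11 propose(0,'y'): 0={coor,t=2,log=z}
step 12 deliver 0→3: 3={part,t=1,log=z}
step 13 deliver 3→0: —
step 14 deliver 0→1: 1={part,t=2,log=z}
step 15 deliver 1→0: —
step 16 deliver 4→3: —
step 17 deliver 3→0: —
step 18 deliver 0→1: —
step 19 deliver 0→3: 3={part,t=2,log=z}
step 20 timeout(0): 0={coor,t=3,log=z}
step 21 deliver 3→1: —
step 22 crash(1): 1={✗part,t=2,log=z}
step 23 deliver 1→2: —
step 24 propose(0,'p'): 0={coor,t=4,log=z}
step 25 deliver 0→1: —

2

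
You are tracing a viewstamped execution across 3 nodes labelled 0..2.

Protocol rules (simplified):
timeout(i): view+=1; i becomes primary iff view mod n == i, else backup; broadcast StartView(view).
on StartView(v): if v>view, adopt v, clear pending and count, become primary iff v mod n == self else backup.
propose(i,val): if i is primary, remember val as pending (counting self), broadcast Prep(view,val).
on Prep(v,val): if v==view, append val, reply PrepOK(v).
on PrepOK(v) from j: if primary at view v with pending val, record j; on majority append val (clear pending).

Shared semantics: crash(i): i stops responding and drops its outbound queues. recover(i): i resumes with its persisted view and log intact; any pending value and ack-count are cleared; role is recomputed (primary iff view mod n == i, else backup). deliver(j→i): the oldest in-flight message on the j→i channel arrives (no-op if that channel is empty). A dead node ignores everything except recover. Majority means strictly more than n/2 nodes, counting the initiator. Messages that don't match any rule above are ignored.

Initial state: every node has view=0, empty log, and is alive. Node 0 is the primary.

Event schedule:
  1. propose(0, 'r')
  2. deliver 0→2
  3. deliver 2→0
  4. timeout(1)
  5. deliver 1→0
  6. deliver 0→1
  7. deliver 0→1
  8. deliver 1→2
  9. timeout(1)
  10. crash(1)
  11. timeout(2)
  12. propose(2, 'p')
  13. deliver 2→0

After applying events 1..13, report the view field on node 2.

2

1. propose(0,'r'):  nop
2. deliver 0→2:  <2:back v0 r>
3. deliver 2→0:  <0:prim v0 r>
4. timeout(1):  <1:prim v1 ->
5. deliver 1→0:  <0:back v1 r>
6. deliver 0→1:  nop
7. deliver 0→1:  nop
8. deliver 1→2:  <2:back v1 r>
9. timeout(1):  <1:back v2 ->
10. crash(1):  <1:✗back v2 ->
11. timeout(2):  <2:prim v2 r>
12. propose(2,'p'):  nop
13. deliver 2→0:  <0:back v2 r>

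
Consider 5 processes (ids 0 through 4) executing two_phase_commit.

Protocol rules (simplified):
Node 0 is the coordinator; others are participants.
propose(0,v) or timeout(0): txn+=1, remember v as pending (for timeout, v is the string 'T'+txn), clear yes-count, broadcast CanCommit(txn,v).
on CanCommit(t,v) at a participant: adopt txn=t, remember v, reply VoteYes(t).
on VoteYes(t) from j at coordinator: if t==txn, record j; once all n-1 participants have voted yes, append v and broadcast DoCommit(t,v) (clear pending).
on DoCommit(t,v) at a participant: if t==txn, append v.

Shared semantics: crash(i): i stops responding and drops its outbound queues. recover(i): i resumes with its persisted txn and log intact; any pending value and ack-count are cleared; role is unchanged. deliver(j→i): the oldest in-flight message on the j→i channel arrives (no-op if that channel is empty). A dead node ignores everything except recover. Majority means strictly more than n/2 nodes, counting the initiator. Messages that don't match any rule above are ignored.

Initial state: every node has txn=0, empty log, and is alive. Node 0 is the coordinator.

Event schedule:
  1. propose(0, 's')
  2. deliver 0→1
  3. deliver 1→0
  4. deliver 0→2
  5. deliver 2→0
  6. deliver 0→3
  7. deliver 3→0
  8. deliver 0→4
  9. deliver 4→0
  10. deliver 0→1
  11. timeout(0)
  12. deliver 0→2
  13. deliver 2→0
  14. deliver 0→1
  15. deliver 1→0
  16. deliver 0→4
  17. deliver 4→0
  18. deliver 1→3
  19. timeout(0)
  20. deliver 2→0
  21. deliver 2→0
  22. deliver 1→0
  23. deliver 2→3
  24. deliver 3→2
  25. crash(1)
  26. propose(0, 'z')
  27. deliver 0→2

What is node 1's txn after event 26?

[1] propose(0,'s') → N0(coor t1 [-])
[2] deliver 0→1 → N1(part t1 [-])
[3] deliver 1→0 → ∅
[4] deliver 0→2 → N2(part t1 [-])
[5] deliver 2→0 → ∅
[6] deliver 0→3 → N3(part t1 [-])
[7] deliver 3→0 → ∅
[8] deliver 0→4 → N4(part t1 [-])
[9] deliver 4→0 → N0(coor t1 [s])
[10] deliver 0→1 → N1(part t1 [s])
[11] timeout(0) → N0(coor t2 [s])
[12] deliver 0→2 → N2(part t1 [s])
[13] deliver 2→0 → ∅
[14] deliver 0→1 → N1(part t2 [s])
[15] deliver 1→0 → ∅
[16] deliver 0→4 → N4(part t1 [s])
[17] deliver 4→0 → ∅
[18] deliver 1→3 → ∅
[19] timeout(0) → N0(coor t3 [s])
[20] deliver 2→0 → ∅
[21] deliver 2→0 → ∅
[22] deliver 1→0 → ∅
[23] deliver 2→3 → ∅
[24] deliver 3→2 → ∅
[25] crash(1) → N1(✗part t2 [s])
[26] propose(0,'z') → N0(coor t4 [s])

2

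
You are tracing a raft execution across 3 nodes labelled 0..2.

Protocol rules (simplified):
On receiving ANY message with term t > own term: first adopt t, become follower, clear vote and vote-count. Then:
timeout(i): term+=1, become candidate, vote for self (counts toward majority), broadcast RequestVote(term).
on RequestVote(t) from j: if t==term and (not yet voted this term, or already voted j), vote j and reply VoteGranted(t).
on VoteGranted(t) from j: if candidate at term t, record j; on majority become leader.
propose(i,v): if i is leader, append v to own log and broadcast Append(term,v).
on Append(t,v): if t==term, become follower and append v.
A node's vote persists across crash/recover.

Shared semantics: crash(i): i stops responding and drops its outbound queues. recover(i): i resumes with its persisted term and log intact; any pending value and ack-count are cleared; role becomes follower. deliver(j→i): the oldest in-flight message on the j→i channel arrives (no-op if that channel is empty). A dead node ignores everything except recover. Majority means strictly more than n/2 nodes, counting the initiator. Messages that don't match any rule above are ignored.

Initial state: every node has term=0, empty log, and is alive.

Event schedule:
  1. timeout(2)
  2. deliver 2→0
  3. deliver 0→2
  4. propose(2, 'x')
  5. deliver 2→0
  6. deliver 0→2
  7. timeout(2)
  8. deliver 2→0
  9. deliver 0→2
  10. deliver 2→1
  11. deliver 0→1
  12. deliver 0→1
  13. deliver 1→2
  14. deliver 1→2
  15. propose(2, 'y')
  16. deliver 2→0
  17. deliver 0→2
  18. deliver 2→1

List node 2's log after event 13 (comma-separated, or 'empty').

x

1. timeout(2):  <2:cand t1 ->
2. deliver 2→0:  <0:foll t1 ->
3. deliver 0→2:  <2:lead t1 ->
4. propose(2,'x'):  <2:lead t1 x>
5. deliver 2→0:  <0:foll t1 x>
6. deliver 0→2:  nop
7. timeout(2):  <2:cand t2 x>
8. deliver 2→0:  <0:foll t2 x>
9. deliver 0→2:  <2:lead t2 x>
10. deliver 2→1:  <1:foll t1 ->
11. deliver 0→1:  nop
12. deliver 0→1:  nop
13. deliver 1→2:  nop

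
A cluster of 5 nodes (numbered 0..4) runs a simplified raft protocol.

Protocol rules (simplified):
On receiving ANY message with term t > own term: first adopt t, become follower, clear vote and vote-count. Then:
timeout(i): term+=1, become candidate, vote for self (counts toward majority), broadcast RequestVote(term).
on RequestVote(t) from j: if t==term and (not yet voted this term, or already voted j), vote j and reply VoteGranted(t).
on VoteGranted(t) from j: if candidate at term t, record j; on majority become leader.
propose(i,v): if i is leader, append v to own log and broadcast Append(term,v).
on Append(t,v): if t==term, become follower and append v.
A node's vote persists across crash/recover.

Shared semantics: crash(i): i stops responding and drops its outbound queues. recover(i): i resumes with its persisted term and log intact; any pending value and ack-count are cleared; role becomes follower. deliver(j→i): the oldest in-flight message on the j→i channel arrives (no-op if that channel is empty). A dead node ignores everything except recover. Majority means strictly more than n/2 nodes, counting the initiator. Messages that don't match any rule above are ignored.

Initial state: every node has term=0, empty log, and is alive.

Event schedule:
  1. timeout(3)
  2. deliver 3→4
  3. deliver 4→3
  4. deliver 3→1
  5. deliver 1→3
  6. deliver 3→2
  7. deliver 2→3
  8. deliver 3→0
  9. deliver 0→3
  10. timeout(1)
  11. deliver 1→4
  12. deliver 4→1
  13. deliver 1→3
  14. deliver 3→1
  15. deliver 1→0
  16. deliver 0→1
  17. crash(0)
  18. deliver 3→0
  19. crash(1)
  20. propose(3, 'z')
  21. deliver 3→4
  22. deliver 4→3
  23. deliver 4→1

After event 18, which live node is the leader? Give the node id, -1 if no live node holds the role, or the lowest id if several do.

after 1 — timeout(3): n3:cand/t1/[-]
after 2 — deliver 3→4: n4:foll/t1/[-]
after 3 — deliver 4→3: ·
after 4 — deliver 3→1: n1:foll/t1/[-]
after 5 — deliver 1→3: n3:lead/t1/[-]
after 6 — deliver 3→2: n2:foll/t1/[-]
after 7 — deliver 2→3: ·
after 8 — deliver 3→0: n0:foll/t1/[-]
after 9 — deliver 0→3: ·
after 10 — timeout(1): n1:cand/t2/[-]
after 11 — deliver 1→4: n4:foll/t2/[-]
after 12 — deliver 4→1: ·
after 13 — deliver 1→3: n3:foll/t2/[-]
after 14 — deliver 3→1: n1:lead/t2/[-]
after 15 — deliver 1→0: n0:foll/t2/[-]
after 16 — deliver 0→1: ·
after 17 — crash(0): n0:✗foll/t2/[-]
after 18 — deliver 3→0: ·

1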